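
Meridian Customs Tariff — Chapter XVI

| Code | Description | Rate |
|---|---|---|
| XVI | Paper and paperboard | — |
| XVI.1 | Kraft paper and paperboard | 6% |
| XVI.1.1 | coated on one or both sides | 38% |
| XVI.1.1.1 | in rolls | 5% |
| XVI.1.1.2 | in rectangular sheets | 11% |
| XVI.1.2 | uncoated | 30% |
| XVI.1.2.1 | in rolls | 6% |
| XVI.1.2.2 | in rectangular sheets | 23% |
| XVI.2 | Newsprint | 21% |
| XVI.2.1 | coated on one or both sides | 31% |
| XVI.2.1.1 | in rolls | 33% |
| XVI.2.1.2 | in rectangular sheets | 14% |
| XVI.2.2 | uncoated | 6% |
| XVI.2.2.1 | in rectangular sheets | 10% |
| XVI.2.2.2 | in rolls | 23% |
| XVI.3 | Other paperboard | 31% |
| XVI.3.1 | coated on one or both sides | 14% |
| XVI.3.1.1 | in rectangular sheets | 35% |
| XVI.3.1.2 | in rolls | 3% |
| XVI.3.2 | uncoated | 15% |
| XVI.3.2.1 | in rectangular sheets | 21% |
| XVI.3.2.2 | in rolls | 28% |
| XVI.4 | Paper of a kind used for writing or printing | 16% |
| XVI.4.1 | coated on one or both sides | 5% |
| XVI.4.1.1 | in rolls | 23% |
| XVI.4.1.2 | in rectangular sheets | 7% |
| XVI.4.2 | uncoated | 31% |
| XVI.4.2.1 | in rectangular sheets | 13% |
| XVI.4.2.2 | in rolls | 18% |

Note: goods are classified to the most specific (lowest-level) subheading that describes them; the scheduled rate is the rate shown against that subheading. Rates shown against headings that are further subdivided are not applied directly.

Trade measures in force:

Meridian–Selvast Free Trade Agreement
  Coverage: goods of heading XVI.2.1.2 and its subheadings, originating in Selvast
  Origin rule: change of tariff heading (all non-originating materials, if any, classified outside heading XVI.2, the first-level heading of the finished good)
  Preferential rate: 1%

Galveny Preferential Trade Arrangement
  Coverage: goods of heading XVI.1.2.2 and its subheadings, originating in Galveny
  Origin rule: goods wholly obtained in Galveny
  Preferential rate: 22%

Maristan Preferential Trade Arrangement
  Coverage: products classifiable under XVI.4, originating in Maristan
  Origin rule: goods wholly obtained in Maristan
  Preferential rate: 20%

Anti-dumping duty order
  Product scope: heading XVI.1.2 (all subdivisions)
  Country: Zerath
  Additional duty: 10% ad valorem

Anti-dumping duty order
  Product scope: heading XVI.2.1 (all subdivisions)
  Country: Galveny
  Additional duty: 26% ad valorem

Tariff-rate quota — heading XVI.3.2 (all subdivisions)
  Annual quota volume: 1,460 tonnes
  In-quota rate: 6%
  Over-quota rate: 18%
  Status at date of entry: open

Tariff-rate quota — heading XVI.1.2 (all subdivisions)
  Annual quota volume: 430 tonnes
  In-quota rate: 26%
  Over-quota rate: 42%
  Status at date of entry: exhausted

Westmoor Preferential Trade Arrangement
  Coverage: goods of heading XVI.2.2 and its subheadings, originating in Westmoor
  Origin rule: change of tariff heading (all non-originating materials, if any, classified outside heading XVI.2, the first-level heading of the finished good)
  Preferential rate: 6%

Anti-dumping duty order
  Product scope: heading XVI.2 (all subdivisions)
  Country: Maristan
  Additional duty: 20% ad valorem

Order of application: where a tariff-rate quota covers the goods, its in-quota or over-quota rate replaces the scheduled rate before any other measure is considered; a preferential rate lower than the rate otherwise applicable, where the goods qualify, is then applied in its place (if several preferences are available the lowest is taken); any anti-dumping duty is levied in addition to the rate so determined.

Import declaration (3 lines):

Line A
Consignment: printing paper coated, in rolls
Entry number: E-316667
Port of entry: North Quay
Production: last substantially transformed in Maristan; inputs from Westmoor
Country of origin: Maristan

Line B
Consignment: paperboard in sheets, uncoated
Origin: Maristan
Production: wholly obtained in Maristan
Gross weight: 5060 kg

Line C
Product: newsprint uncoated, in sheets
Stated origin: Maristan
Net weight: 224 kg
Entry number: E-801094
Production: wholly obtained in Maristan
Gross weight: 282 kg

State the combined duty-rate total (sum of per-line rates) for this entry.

Line A: printing paper → XVI.4; coated → XVI.4.1; in rolls → XVI.4.1.1. Scheduled 23%. Maristan agreement on XVI.4: not wholly obtained. → 23%.
Line B: paperboard → XVI.3; uncoated → XVI.3.2; in sheets → XVI.3.2.1. Scheduled 21%. quota on XVI.3.2 open → in-quota 6%; Maristan agreement on XVI.4: XVI.3.2.1 not covered. → 6%.
Line C: newsprint → XVI.2; uncoated → XVI.2.2; in sheets → XVI.2.2.1. Scheduled 10%. Maristan agreement on XVI.4: XVI.2.2.1 not covered; anti-dumping (Maristan, XVI.2): +20%; total 10% + 20% = 30%. → 30%.
Sum: 23% + 6% + 30% = 59%.

59%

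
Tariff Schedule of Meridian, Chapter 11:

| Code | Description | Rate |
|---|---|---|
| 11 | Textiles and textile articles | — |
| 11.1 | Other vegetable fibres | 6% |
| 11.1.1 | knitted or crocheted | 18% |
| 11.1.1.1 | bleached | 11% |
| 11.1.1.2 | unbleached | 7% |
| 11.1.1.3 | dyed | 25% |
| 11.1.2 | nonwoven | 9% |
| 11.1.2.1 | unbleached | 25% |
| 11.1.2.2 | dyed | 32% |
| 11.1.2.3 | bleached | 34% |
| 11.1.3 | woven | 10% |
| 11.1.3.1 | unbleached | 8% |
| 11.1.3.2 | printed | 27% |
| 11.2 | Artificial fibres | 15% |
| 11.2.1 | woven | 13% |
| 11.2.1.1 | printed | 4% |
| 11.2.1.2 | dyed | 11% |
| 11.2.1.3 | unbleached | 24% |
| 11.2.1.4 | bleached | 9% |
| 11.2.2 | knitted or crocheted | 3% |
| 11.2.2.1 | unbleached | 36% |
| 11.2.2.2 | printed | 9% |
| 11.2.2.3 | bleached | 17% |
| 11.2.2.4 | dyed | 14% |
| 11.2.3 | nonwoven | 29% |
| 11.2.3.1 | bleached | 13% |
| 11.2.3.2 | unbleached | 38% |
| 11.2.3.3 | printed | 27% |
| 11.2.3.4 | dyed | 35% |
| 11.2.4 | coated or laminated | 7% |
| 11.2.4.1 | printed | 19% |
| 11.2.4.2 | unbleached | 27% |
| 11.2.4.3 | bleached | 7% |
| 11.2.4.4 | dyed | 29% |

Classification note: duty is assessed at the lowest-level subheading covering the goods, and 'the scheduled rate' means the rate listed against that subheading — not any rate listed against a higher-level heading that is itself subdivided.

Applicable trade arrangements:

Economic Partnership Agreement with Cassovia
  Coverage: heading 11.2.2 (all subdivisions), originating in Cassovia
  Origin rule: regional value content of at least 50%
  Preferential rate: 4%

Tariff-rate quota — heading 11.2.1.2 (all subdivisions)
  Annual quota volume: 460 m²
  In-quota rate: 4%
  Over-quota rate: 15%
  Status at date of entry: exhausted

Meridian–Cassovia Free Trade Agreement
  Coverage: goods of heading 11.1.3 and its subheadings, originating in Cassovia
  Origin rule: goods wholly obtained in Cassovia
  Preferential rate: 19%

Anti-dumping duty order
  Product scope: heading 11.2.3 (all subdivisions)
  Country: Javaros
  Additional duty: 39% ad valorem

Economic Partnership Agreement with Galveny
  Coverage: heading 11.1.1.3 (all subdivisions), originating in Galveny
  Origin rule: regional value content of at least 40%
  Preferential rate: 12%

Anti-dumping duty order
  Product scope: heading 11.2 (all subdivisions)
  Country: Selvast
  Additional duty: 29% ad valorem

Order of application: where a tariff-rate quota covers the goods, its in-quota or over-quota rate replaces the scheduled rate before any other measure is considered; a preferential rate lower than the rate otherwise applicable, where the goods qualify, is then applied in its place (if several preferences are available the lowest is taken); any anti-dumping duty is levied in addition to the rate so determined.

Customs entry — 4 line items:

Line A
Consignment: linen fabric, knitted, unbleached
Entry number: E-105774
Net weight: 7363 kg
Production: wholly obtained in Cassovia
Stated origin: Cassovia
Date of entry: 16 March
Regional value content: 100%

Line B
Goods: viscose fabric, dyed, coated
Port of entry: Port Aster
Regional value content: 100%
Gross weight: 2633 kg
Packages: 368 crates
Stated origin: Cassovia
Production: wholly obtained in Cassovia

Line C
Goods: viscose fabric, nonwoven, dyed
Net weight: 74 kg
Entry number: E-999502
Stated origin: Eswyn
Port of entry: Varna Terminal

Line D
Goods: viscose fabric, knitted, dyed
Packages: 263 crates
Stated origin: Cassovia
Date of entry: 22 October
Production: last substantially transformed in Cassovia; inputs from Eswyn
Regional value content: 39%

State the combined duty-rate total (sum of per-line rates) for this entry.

85%

Line A: linen → 11.1; knitted → 11.1.1; unbleached → 11.1.1.2. Scheduled 7%. Cassovia agreement on 11.2.2: 11.1.1.2 not covered; Cassovia agreement on 11.1.3: 11.1.1.2 not covered. → 7%.
Line B: viscose → 11.2; coated → 11.2.4; dyed → 11.2.4.4. Scheduled 29%. Cassovia agreement on 11.2.2: 11.2.4.4 not covered; Cassovia agreement on 11.1.3: 11.2.4.4 not covered. → 29%.
Line C: viscose → 11.2; nonwoven → 11.2.3; dyed → 11.2.3.4. Scheduled 35%. No special measure applies. → 35%.
Line D: viscose → 11.2; knitted → 11.2.2; dyed → 11.2.2.4. Scheduled 14%. Cassovia agreement on 11.2.2: RVC < 50%; Cassovia agreement on 11.1.3: 11.2.2.4 not covered. → 14%.
Sum: 7% + 29% + 35% + 14% = 85%.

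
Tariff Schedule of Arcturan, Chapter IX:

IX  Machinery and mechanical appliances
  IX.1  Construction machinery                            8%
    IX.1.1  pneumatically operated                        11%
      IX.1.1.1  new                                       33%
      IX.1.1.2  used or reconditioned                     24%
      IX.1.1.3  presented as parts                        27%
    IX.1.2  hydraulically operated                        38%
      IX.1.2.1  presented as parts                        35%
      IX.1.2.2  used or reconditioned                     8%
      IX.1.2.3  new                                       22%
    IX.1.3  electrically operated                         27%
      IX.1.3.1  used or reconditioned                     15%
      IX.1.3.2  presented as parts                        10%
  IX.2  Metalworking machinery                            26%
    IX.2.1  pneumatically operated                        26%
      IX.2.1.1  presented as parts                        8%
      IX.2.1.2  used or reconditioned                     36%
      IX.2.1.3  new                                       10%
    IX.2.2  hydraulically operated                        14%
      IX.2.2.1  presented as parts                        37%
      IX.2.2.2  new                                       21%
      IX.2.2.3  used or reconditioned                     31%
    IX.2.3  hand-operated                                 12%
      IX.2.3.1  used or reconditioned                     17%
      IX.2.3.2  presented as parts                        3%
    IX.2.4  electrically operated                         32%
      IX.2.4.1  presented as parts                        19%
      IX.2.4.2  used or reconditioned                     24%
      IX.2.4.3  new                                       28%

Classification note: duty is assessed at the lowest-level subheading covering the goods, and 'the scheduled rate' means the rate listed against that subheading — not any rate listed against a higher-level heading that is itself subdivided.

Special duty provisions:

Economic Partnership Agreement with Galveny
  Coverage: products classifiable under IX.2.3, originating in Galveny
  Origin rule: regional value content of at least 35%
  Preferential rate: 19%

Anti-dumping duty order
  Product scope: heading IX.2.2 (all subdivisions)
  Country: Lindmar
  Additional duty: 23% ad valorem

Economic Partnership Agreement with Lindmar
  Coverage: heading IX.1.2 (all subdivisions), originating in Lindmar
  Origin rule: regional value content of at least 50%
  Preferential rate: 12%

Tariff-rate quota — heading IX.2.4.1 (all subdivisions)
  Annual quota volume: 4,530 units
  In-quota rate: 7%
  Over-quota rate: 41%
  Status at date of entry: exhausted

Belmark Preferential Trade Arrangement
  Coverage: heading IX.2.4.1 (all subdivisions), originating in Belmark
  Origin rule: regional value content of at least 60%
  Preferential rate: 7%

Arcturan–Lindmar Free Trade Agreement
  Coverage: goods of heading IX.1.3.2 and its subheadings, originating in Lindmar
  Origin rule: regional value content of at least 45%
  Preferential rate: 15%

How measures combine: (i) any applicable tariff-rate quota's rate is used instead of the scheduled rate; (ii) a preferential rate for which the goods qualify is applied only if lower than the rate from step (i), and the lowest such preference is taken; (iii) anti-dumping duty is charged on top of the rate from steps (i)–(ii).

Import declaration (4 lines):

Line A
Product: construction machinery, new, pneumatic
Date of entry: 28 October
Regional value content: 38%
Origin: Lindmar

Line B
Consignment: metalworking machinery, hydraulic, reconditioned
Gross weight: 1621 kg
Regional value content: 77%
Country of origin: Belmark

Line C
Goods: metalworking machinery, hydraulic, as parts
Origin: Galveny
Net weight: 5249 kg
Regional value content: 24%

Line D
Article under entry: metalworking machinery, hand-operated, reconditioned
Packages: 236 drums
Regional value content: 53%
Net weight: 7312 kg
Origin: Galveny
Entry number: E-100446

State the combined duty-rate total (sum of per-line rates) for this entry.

Line A: construction → IX.1; pneumatic → IX.1.1; new → IX.1.1.1. Scheduled 33%. Lindmar agreement on IX.1.2: IX.1.1.1 not covered; Lindmar agreement on IX.1.3.2: IX.1.1.1 not covered. → 33%.
Line B: metalworking → IX.2; hydraulic → IX.2.2; reconditioned → IX.2.2.3. Scheduled 31%. Belmark agreement on IX.2.4.1: IX.2.2.3 not covered. → 31%.
Line C: metalworking → IX.2; hydraulic → IX.2.2; as parts → IX.2.2.1. Scheduled 37%. Galveny agreement on IX.2.3: IX.2.2.1 not covered. → 37%.
Line D: metalworking → IX.2; hand-operated → IX.2.3; reconditioned → IX.2.3.1. Scheduled 17%. Galveny agreement on IX.2.3: RVC ≥ 35% → 19% available; preference 19% not lower than 17% → no reduction. → 17%.
Sum: 33% + 31% + 37% + 17% = 118%.

118%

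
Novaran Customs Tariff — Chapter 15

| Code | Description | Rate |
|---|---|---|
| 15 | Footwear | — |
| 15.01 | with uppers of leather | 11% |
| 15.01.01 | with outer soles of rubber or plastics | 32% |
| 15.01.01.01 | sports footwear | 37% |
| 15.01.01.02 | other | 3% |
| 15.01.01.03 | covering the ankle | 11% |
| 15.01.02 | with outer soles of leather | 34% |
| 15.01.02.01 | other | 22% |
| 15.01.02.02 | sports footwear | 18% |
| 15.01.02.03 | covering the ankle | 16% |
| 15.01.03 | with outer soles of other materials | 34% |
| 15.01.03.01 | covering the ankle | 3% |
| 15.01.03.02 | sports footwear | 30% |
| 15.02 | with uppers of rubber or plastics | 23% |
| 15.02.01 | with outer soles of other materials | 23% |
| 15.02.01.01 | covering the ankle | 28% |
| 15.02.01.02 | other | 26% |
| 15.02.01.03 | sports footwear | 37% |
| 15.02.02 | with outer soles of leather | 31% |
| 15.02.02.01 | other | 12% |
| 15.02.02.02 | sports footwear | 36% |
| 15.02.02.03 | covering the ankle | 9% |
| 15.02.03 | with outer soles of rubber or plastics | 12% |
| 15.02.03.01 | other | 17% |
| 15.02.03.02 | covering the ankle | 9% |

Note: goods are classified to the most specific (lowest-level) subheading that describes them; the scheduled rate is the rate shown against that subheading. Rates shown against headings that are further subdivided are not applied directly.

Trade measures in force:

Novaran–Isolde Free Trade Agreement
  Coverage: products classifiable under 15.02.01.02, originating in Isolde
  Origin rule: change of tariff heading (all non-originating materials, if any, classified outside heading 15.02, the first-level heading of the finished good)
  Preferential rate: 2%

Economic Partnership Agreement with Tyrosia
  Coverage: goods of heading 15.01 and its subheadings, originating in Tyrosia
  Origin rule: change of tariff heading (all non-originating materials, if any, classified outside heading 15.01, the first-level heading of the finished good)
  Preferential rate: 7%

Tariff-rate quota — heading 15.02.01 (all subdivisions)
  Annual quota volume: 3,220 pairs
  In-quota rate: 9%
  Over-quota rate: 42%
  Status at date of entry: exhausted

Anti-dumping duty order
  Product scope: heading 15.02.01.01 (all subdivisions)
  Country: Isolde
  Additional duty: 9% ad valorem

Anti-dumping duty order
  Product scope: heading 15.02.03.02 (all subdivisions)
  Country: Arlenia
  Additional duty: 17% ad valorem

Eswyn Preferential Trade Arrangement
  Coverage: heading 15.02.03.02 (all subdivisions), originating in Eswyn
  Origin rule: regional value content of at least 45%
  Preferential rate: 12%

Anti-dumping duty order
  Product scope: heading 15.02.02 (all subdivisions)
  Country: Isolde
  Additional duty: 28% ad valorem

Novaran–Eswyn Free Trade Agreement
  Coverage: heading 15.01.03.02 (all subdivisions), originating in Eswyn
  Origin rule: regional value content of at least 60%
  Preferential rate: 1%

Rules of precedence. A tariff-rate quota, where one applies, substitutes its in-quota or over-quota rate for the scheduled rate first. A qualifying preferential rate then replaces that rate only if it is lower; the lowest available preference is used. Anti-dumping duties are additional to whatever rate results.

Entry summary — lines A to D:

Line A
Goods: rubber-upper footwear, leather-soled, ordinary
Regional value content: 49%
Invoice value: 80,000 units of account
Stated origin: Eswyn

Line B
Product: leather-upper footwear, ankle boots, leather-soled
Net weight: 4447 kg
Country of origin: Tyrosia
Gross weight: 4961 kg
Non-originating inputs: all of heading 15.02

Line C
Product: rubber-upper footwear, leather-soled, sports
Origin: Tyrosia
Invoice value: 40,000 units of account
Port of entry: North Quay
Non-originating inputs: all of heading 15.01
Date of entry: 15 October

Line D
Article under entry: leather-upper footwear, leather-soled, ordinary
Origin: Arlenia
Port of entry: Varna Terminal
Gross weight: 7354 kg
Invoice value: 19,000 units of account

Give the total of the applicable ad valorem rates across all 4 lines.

77%

Line A: rubber-upper → 15.02; leather-soled → 15.02.02; ordinary → 15.02.02.01. Scheduled 12%. Eswyn agreement on 15.02.03.02: 15.02.02.01 not covered; Eswyn agreement on 15.01.03.02: 15.02.02.01 not covered. → 12%.
Line B: leather-upper → 15.01; leather-soled → 15.01.02; ankle boots → 15.01.02.03. Scheduled 16%. Tyrosia agreement on 15.01: CTH met → 7% available; preferential 7%. → 7%.
Line C: rubber-upper → 15.02; leather-soled → 15.02.02; sports → 15.02.02.02. Scheduled 36%. Tyrosia agreement on 15.01: 15.02.02.02 not covered. → 36%.
Line D: leather-upper → 15.01; leather-soled → 15.01.02; ordinary → 15.01.02.01. Scheduled 22%. No special measure applies. → 22%.
Sum: 12% + 7% + 36% + 22% = 77%.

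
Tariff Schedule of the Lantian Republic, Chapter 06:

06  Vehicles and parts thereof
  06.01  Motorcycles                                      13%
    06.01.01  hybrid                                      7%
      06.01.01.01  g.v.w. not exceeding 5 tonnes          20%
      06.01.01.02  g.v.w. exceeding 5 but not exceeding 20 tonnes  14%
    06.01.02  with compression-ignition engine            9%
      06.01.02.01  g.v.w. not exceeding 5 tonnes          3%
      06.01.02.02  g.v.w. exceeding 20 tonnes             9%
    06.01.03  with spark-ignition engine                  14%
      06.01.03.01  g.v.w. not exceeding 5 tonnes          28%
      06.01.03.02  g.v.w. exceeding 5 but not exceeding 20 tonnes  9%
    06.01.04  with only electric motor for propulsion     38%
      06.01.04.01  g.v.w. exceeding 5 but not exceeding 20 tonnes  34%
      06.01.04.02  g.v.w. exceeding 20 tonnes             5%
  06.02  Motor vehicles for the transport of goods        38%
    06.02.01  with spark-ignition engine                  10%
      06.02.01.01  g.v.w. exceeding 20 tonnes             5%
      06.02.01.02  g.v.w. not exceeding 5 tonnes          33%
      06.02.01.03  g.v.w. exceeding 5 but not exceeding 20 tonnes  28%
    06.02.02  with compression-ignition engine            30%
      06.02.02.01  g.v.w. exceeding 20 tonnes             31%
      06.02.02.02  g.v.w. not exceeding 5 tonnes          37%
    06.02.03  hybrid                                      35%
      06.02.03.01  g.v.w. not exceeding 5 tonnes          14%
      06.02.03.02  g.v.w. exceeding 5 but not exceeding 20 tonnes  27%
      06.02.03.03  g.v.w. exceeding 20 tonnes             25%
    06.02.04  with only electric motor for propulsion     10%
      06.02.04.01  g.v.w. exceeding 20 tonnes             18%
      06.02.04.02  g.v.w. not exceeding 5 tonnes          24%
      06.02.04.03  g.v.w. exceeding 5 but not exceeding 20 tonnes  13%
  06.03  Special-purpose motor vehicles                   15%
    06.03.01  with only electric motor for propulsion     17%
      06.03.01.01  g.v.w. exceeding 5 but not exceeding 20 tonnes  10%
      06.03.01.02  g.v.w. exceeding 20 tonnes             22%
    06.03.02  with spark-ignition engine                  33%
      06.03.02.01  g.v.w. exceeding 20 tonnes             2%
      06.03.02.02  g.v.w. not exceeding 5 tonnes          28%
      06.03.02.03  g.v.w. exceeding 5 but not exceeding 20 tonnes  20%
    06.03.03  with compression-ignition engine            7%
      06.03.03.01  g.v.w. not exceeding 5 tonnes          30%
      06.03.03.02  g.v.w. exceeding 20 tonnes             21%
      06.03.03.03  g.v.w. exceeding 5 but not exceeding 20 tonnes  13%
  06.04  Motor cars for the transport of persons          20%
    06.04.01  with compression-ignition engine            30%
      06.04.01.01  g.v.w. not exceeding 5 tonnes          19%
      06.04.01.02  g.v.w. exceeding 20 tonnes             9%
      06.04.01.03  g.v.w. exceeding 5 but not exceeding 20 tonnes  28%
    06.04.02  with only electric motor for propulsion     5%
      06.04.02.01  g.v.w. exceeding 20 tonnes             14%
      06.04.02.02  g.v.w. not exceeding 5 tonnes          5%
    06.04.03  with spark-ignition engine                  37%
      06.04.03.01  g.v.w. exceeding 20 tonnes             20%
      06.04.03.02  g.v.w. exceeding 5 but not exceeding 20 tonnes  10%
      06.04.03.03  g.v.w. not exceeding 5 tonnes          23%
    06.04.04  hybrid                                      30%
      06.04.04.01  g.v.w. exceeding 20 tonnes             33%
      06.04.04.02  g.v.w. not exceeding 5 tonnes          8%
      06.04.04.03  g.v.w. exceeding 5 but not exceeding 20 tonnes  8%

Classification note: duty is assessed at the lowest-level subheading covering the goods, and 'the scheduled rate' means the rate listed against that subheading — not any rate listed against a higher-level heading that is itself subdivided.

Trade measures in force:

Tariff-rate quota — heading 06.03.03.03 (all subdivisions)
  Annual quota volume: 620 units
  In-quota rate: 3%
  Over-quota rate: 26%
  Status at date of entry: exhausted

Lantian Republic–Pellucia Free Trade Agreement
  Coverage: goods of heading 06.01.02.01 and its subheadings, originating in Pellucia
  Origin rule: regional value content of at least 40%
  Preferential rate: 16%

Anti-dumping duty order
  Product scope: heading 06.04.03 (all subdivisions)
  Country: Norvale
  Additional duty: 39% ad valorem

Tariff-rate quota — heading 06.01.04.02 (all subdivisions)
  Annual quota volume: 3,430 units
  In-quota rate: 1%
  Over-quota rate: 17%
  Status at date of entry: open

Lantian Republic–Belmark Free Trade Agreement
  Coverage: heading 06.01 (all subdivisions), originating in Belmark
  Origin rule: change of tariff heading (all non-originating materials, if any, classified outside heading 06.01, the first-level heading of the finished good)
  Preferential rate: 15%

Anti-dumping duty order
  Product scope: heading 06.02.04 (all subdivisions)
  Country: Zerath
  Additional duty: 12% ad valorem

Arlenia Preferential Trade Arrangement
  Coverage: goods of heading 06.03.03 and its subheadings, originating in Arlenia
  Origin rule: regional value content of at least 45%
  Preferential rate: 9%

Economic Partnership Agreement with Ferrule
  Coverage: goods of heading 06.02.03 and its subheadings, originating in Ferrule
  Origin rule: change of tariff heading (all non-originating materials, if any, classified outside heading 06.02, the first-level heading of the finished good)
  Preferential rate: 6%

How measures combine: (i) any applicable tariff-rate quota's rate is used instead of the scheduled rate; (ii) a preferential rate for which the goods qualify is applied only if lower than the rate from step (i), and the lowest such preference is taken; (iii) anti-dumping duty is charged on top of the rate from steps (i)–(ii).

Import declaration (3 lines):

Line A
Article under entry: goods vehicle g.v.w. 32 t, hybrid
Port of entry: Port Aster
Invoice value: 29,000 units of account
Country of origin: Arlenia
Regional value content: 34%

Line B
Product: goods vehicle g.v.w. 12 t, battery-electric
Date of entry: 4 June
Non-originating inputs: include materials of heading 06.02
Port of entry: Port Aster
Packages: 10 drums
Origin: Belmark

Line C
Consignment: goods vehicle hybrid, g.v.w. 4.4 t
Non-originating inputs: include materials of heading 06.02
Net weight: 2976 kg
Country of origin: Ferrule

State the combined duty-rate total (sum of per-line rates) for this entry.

Line A: goods vehicle → 06.02; hybrid → 06.02.03; g.v.w. 32 t → 06.02.03.03. Scheduled 25%. Arlenia agreement on 06.03.03: 06.02.03.03 not covered. → 25%.
Line B: goods vehicle → 06.02; battery-electric → 06.02.04; g.v.w. 12 t → 06.02.04.03. Scheduled 13%. Belmark agreement on 06.01: 06.02.04.03 not covered. → 13%.
Line C: goods vehicle → 06.02; hybrid → 06.02.03; g.v.w. 4.4 t → 06.02.03.01. Scheduled 14%. Ferrule agreement on 06.02.03: CTH not met. → 14%.
Sum: 25% + 13% + 14% = 52%.

52%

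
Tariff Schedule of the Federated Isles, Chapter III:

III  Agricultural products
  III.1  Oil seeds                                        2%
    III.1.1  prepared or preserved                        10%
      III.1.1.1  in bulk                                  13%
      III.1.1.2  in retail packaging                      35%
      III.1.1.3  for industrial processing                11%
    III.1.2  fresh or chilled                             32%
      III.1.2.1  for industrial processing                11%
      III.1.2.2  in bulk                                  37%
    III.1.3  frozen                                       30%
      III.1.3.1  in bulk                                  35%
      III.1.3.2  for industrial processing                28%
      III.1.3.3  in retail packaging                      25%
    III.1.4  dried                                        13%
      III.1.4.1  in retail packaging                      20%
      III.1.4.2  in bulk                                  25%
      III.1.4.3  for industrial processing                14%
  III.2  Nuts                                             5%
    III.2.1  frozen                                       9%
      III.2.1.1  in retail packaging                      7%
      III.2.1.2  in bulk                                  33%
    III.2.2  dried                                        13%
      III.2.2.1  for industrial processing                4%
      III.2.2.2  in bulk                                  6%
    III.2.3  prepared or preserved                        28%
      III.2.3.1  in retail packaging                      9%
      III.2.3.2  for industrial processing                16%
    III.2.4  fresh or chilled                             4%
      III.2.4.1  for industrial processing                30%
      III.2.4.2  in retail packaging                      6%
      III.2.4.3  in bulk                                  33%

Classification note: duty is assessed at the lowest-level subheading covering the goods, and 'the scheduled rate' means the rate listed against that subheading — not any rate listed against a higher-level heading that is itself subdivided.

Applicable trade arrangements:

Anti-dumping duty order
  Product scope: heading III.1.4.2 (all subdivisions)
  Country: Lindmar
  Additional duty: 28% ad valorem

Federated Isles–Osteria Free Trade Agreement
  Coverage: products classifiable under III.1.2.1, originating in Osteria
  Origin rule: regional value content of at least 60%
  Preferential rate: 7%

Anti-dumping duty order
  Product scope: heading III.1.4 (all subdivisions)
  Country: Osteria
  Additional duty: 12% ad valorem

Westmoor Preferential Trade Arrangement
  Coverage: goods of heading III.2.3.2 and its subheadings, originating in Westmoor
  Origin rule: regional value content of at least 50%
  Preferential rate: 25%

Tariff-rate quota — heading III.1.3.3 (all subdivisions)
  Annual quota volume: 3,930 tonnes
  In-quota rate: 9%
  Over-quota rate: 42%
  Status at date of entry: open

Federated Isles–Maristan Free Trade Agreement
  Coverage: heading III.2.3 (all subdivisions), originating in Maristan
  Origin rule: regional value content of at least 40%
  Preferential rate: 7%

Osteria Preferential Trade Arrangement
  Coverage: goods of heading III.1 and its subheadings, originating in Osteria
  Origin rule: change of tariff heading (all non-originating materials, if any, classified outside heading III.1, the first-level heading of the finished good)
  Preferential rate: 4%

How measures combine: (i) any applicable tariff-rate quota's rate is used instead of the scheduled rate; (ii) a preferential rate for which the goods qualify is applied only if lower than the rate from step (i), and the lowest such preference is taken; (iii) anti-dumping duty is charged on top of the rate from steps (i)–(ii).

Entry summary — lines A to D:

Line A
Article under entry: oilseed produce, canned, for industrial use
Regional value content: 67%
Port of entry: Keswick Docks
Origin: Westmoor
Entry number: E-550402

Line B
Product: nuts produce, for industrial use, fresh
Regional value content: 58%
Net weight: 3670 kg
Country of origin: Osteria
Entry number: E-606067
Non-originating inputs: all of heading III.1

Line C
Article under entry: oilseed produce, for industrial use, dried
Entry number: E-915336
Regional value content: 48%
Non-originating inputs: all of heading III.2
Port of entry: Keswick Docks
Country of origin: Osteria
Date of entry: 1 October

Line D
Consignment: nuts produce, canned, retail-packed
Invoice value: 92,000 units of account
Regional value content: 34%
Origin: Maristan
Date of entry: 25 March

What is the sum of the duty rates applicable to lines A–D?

Line A: oilseed → III.1; canned → III.1.1; for industrial use → III.1.1.3. Scheduled 11%. Westmoor agreement on III.2.3.2: III.1.1.3 not covered. → 11%.
Line B: nuts → III.2; fresh → III.2.4; for industrial use → III.2.4.1. Scheduled 30%. Osteria agreement on III.1.2.1: III.2.4.1 not covered; Osteria agreement on III.1: III.2.4.1 not covered. → 30%.
Line C: oilseed → III.1; dried → III.1.4; for industrial use → III.1.4.3. Scheduled 14%. Osteria agreement on III.1.2.1: III.1.4.3 not covered; Osteria agreement on III.1: CTH met → 4% available; preferential 4%; anti-dumping (Osteria, III.1.4): +12%; total 4% + 12% = 16%. → 16%.
Line D: nuts → III.2; canned → III.2.3; retail-packed → III.2.3.1. Scheduled 9%. Maristan agreement on III.2.3: RVC < 40%. → 9%.
Sum: 11% + 30% + 16% + 9% = 66%.

66%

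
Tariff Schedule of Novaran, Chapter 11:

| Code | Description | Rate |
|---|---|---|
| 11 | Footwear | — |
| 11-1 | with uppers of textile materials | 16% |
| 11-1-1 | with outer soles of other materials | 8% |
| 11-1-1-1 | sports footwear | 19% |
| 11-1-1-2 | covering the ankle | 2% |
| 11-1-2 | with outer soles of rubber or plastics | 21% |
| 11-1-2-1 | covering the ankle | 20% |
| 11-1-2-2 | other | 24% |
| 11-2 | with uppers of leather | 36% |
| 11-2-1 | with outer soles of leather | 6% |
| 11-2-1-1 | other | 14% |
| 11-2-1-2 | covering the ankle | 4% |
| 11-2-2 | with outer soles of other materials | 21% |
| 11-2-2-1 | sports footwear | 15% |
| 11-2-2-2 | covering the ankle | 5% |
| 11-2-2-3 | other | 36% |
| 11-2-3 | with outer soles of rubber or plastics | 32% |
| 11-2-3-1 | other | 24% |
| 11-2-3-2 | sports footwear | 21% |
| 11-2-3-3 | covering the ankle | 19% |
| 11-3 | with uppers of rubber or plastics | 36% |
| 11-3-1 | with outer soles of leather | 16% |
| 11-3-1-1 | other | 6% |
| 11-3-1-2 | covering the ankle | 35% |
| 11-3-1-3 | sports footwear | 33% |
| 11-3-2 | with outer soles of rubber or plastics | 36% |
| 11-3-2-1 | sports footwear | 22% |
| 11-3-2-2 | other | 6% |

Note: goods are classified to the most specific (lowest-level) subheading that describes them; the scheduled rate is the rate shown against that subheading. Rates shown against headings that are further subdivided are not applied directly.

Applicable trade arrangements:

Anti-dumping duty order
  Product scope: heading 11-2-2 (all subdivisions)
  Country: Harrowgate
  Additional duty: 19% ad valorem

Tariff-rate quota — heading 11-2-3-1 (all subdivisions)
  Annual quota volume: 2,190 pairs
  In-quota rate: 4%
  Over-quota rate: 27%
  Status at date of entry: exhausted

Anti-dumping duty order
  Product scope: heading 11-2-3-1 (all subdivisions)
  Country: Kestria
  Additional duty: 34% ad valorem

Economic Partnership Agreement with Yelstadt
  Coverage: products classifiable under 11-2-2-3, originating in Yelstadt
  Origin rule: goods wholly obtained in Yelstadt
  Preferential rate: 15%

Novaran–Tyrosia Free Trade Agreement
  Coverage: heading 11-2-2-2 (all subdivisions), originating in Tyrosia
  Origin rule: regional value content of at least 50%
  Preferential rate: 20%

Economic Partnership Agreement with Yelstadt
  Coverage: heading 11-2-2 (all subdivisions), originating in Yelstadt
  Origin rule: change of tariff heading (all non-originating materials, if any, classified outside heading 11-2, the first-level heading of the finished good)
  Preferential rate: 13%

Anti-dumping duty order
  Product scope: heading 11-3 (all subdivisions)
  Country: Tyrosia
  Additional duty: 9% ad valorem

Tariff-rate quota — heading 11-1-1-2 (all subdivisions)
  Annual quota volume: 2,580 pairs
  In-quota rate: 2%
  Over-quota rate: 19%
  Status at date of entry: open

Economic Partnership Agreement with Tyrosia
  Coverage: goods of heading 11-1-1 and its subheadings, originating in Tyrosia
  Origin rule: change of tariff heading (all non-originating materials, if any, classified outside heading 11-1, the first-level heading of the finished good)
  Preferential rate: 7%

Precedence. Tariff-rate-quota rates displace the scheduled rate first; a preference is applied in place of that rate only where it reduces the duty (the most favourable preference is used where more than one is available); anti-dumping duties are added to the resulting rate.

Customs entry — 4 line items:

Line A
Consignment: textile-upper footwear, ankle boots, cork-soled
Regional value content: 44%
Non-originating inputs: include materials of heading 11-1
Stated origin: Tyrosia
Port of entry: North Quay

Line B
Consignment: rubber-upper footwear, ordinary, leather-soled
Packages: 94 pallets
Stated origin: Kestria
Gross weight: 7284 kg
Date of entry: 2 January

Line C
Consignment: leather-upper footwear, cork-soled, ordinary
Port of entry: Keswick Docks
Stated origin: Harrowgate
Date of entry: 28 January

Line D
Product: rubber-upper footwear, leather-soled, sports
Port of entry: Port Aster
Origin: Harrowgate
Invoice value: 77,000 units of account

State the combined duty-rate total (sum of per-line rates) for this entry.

Line A: textile-upper → 11-1; cork-soled → 11-1-1; ankle boots → 11-1-1-2. Scheduled 2%. quota on 11-1-1-2 open → in-quota 2%; Tyrosia agreement on 11-2-2-2: 11-1-1-2 not covered; Tyrosia agreement on 11-1-1: CTH not met. → 2%.
Line B: rubber-upper → 11-3; leather-soled → 11-3-1; ordinary → 11-3-1-1. Scheduled 6%. No special measure applies. → 6%.
Line C: leather-upper → 11-2; cork-soled → 11-2-2; ordinary → 11-2-2-3. Scheduled 36%. anti-dumping (Harrowgate, 11-2-2): +19%; total 36% + 19% = 55%. → 55%.
Line D: rubber-upper → 11-3; leather-soled → 11-3-1; sports → 11-3-1-3. Scheduled 33%. No special measure applies. → 33%.
Sum: 2% + 6% + 55% + 33% = 96%.

96%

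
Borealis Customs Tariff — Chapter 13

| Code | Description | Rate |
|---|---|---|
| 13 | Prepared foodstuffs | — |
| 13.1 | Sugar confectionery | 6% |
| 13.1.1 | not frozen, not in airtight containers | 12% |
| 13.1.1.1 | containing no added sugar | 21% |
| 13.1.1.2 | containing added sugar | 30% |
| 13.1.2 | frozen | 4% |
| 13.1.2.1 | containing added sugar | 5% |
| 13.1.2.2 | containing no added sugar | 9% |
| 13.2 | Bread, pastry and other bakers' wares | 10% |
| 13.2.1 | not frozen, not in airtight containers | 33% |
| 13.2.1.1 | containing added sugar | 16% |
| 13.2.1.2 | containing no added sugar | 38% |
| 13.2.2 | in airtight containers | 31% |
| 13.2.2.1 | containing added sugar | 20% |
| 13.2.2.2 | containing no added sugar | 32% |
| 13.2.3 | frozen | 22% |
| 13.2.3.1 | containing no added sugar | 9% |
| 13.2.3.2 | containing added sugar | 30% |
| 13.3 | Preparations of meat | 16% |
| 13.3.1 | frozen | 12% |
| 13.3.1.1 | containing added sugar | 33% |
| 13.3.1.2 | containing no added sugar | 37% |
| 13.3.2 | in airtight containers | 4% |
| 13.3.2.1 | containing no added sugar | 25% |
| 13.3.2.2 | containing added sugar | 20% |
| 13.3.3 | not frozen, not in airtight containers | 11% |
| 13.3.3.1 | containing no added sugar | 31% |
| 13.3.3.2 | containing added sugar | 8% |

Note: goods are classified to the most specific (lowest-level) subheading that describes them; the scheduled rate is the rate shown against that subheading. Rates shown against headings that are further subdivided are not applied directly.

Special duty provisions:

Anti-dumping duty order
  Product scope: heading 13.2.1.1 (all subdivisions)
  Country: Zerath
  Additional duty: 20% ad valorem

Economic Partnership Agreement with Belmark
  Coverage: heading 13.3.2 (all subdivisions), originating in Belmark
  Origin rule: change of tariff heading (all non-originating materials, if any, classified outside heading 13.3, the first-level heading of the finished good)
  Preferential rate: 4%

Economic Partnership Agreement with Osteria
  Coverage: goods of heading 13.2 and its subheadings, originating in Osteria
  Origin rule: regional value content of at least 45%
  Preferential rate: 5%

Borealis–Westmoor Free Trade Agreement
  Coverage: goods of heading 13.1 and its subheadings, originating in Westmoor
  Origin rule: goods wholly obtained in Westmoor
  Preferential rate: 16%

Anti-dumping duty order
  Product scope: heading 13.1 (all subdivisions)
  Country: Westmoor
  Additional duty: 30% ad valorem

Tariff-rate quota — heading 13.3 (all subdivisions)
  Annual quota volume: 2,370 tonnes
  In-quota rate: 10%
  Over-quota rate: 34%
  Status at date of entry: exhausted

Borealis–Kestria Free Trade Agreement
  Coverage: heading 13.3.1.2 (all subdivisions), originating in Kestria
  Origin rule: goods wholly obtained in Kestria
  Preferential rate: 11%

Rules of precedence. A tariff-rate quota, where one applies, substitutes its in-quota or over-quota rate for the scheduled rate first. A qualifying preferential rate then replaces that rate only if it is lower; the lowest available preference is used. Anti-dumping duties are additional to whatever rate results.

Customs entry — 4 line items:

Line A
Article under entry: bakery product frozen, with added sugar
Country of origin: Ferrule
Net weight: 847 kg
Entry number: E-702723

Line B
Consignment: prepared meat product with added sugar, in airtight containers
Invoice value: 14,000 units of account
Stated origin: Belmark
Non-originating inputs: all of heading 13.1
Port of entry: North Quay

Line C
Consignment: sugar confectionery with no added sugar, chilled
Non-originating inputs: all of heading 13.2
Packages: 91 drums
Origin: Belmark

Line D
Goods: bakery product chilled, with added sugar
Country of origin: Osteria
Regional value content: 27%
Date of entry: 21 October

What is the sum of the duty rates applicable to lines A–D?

71%

Line A: bakery product → 13.2; frozen → 13.2.3; with added sugar → 13.2.3.2. Scheduled 30%. No special measure applies. → 30%.
Line B: prepared meat product → 13.3; in airtight containers → 13.3.2; with added sugar → 13.3.2.2. Scheduled 20%. quota on 13.3 exhausted → over-quota 34%; Belmark agreement on 13.3.2: CTH met → 4% available; preferential 4%. → 4%.
Line C: sugar confectionery → 13.1; chilled → 13.1.1; with no added sugar → 13.1.1.1. Scheduled 21%. Belmark agreement on 13.3.2: 13.1.1.1 not covered. → 21%.
Line D: bakery product → 13.2; chilled → 13.2.1; with added sugar → 13.2.1.1. Scheduled 16%. Osteria agreement on 13.2: RVC < 45%. → 16%.
Sum: 30% + 4% + 21% + 16% = 71%.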